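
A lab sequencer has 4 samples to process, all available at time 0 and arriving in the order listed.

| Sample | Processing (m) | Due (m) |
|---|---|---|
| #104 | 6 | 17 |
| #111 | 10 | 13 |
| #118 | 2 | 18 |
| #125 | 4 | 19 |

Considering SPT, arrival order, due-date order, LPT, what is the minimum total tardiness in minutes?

3

SPT (increasing processing time): #118 #125 #104 #111.
#118: 0→2, due 18, tardiness 0
#125: 2→6, due 19, tardiness 0
#104: 6→12, due 17, tardiness 0
#111: 12→22, due 13, tardiness 9
Sum = 0+0+0+9 = 9.
FIFO (arrival order): #104 #111 #118 #125.
#104: 0→6, due 17, tardiness 0
#111: 6→16, due 13, tardiness 3
#118: 16→18, due 18, tardiness 0
#125: 18→22, due 19, tardiness 3
Sum = 0+3+0+3 = 6.
EDD (increasing due date): #111 #104 #118 #125.
#111: 0→10, due 13, tardiness 0
#104: 10→16, due 17, tardiness 0
#118: 16→18, due 18, tardiness 0
#125: 18→22, due 19, tardiness 3
Sum = 0+0+0+3 = 3.
LPT (decreasing processing time): #111 #104 #125 #118.
#111: 0→10, due 13, tardiness 0
#104: 10→16, due 17, tardiness 0
#125: 16→20, due 19, tardiness 1
#118: 20→22, due 18, tardiness 4
Sum = 0+0+1+4 = 5.
SPT 9, FIFO 6, EDD 3, LPT 5 → minimum 3.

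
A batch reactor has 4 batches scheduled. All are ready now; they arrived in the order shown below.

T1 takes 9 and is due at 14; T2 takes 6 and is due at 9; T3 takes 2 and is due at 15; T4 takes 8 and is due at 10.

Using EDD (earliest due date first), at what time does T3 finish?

EDD (increasing due date): T2 T4 T1 T3.
T2: 0→6
T4: 6→14
T1: 14→23
T3: 23→25

25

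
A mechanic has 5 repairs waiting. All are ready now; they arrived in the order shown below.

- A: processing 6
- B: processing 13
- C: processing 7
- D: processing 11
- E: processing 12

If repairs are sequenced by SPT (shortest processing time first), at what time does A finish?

6

SPT (increasing processing time): A C D E B.
A: 0→6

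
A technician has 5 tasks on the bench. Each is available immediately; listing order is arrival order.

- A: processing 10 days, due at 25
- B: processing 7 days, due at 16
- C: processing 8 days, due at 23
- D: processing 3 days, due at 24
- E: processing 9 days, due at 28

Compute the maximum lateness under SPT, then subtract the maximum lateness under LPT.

-6

SPT (increasing processing time): D B C E A.
D: 0→3, due 24, lateness -21
B: 3→10, due 16, lateness -6
C: 10→18, due 23, lateness -5
E: 18→27, due 28, lateness -1
A: 27→37, due 25, lateness 12
Maximum = 12.
LPT (decreasing processing time): A E C B D.
A: 0→10, due 25, lateness -15
E: 10→19, due 28, lateness -9
C: 19→27, due 23, lateness 4
B: 27→34, due 16, lateness 18
D: 34→37, due 24, lateness 13
Maximum = 18.
Difference = 12 − 18 = -6.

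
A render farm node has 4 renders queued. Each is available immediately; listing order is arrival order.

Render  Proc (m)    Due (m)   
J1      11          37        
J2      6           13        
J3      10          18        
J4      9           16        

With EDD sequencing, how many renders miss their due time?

EDD (increasing due date): J2 J4 J3 J1.
J2: 0→6, due 13, tardiness 0
J4: 6→15, due 16, tardiness 0
J3: 15→25, due 18, tardiness 7
J1: 25→36, due 37, tardiness 0
Late renders: 1.

1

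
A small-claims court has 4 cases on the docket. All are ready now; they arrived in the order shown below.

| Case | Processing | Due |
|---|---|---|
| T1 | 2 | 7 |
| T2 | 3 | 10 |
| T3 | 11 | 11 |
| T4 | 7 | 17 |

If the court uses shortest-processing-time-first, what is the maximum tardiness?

12

SPT (increasing processing time): T1 T2 T4 T3.
T1: 0→2, due 7, tardiness 0
T2: 2→5, due 10, tardiness 0
T4: 5→12, due 17, tardiness 0
T3: 12→23, due 11, tardiness 12
Maximum = 12.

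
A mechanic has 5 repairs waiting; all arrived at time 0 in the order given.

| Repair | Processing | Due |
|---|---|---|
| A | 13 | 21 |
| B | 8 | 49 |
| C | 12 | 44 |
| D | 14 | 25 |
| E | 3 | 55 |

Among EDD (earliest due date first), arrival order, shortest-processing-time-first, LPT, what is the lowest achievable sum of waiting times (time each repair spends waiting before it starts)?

EDD (increasing due date): A D C B E.
A: waits 0, runs 0→13
D: waits 13, runs 13→27
C: waits 27, runs 27→39
B: waits 39, runs 39→47
E: waits 47, runs 47→50
Sum = 0+13+27+39+47 = 126.
FIFO (arrival order): A B C D E.
A: waits 0, runs 0→13
B: waits 13, runs 13→21
C: waits 21, runs 21→33
D: waits 33, runs 33→47
E: waits 47, runs 47→50
Sum = 0+13+21+33+47 = 114.
SPT (increasing processing time): E B C A D.
E: waits 0, runs 0→3
B: waits 3, runs 3→11
C: waits 11, runs 11→23
A: waits 23, runs 23→36
D: waits 36, runs 36→50
Sum = 0+3+11+23+36 = 73.
LPT (decreasing processing time): D A C B E.
D: waits 0, runs 0→14
A: waits 14, runs 14→27
C: waits 27, runs 27→39
B: waits 39, runs 39→47
E: waits 47, runs 47→50
Sum = 0+14+27+39+47 = 127.
EDD 126, FIFO 114, SPT 73, LPT 127 → minimum 73.

73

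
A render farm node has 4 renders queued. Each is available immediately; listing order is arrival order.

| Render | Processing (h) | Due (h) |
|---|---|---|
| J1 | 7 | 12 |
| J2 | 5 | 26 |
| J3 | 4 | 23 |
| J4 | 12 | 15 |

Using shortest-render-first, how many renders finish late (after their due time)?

SPT (increasing processing time): J3 J2 J1 J4.
J3: 0→4, due 23, tardiness 0
J2: 4→9, due 26, tardiness 0
J1: 9→16, due 12, tardiness 4
J4: 16→28, due 15, tardiness 13
Late renders: 2.

2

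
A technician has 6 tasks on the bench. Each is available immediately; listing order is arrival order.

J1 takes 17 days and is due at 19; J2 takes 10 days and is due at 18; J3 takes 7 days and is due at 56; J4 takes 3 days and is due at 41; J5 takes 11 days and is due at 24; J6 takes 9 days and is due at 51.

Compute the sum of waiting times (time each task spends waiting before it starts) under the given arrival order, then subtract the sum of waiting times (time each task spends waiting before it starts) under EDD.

FIFO (arrival order): J1 J2 J3 J4 J5 J6.
J1: waits 0, runs 0→17
J2: waits 17, runs 17→27
J3: waits 27, runs 27→34
J4: waits 34, runs 34→37
J5: waits 37, runs 37→48
J6: waits 48, runs 48→57
Sum = 0+17+27+34+37+48 = 163.
EDD (increasing due date): J2 J1 J5 J4 J6 J3.
J2: waits 0, runs 0→10
J1: waits 10, runs 10→27
J5: waits 27, runs 27→38
J4: waits 38, runs 38→41
J6: waits 41, runs 41→50
J3: waits 50, runs 50→57
Sum = 0+10+27+38+41+50 = 166.
Difference = 163 − 166 = -3.

-3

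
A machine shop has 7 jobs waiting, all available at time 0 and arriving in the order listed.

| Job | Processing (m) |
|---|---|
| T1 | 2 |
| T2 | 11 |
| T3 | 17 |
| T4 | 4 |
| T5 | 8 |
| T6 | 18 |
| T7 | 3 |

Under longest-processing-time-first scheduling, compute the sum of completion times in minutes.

335

LPT (decreasing processing time): T6 T3 T2 T5 T4 T7 T1.
T6: 0→18
T3: 18→35
T2: 35→46
T5: 46→54
T4: 54→58
T7: 58→61
T1: 61→63
Sum = 18+35+46+54+58+61+63 = 335.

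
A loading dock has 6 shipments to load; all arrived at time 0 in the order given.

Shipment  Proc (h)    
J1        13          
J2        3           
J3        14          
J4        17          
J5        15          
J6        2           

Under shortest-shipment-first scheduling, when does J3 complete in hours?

SPT (increasing processing time): J6 J2 J1 J3 J5 J4.
J6: 0→2
J2: 2→5
J1: 5→18
J3: 18→32

32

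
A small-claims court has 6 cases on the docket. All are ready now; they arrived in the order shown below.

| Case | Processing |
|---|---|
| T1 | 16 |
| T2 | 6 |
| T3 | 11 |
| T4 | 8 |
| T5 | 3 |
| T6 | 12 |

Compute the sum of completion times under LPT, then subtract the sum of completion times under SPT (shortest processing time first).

86

LPT (decreasing processing time): T1 T6 T3 T4 T2 T5.
T1: 0→16
T6: 16→28
T3: 28→39
T4: 39→47
T2: 47→53
T5: 53→56
Sum = 16+28+39+47+53+56 = 239.
SPT (increasing processing time): T5 T2 T4 T3 T6 T1.
T5: 0→3
T2: 3→9
T4: 9→17
T3: 17→28
T6: 28→40
T1: 40→56
Sum = 3+9+17+28+40+56 = 153.
Difference = 239 − 153 = 86.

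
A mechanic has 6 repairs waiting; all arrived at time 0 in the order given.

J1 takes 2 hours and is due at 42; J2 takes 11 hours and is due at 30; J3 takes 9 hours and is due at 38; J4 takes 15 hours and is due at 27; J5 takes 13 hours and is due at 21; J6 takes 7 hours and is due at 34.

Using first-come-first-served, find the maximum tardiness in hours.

FIFO (arrival order): J1 J2 J3 J4 J5 J6.
J1: 0→2, due 42, tardiness 0
J2: 2→13, due 30, tardiness 0
J3: 13→22, due 38, tardiness 0
J4: 22→37, due 27, tardiness 10
J5: 37→50, due 21, tardiness 29
J6: 50→57, due 34, tardiness 23
Maximum = 29.

29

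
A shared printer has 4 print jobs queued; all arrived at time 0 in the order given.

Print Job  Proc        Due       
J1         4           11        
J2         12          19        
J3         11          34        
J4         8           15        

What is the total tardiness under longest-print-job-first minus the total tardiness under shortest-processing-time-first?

LPT (decreasing processing time): J2 J3 J4 J1.
J2: 0→12, due 19, tardiness 0
J3: 12→23, due 34, tardiness 0
J4: 23→31, due 15, tardiness 16
J1: 31→35, due 11, tardiness 24
Sum = 0+0+16+24 = 40.
SPT (increasing processing time): J1 J4 J3 J2.
J1: 0→4, due 11, tardiness 0
J4: 4→12, due 15, tardiness 0
J3: 12→23, due 34, tardiness 0
J2: 23→35, due 19, tardiness 16
Sum = 0+0+0+16 = 16.
Difference = 40 − 16 = 24.

24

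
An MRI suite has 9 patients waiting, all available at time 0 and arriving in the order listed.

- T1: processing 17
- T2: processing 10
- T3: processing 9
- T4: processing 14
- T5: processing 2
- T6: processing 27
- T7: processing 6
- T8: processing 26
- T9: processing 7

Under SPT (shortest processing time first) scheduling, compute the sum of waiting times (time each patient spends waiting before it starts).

SPT (increasing processing time): T5 T7 T9 T3 T2 T4 T1 T8 T6.
T5: waits 0, runs 0→2
T7: waits 2, runs 2→8
T9: waits 8, runs 8→15
T3: waits 15, runs 15→24
T2: waits 24, runs 24→34
T4: waits 34, runs 34→48
T1: waits 48, runs 48→65
T8: waits 65, runs 65→91
T6: waits 91, runs 91→118
Sum = 0+2+8+15+24+34+48+65+91 = 287.

287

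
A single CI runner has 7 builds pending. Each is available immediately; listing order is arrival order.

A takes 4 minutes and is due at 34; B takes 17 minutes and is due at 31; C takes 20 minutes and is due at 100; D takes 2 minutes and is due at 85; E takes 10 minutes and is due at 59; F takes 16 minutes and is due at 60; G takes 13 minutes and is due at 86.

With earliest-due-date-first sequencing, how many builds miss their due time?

EDD (increasing due date): B A E F D G C.
B: 0→17, due 31, tardiness 0
A: 17→21, due 34, tardiness 0
E: 21→31, due 59, tardiness 0
F: 31→47, due 60, tardiness 0
D: 47→49, due 85, tardiness 0
G: 49→62, due 86, tardiness 0
C: 62→82, due 100, tardiness 0
Late builds: 0.

0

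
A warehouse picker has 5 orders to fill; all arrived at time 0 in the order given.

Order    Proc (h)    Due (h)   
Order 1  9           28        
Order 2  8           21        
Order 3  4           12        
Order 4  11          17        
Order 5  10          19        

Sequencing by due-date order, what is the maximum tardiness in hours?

EDD (increasing due date): Order 3 Order 4 Order 5 Order 2 Order 1.
Order 3: 0→4, due 12, tardiness 0
Order 4: 4→15, due 17, tardiness 0
Order 5: 15→25, due 19, tardiness 6
Order 2: 25→33, due 21, tardiness 12
Order 1: 33→42, due 28, tardiness 14
Maximum = 14.

14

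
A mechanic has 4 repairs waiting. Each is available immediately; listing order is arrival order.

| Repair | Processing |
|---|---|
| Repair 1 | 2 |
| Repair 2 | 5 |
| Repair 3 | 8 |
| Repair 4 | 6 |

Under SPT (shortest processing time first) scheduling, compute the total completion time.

43

SPT (increasing processing time): Repair 1 Repair 2 Repair 4 Repair 3.
Repair 1: 0→2
Repair 2: 2→7
Repair 4: 7→13
Repair 3: 13→21
Sum = 2+7+13+21 = 43.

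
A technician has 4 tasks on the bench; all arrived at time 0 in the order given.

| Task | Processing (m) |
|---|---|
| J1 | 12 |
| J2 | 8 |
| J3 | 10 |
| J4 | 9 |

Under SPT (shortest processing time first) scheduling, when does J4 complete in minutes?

SPT (increasing processing time): J2 J4 J3 J1.
J2: 0→8
J4: 8→17

17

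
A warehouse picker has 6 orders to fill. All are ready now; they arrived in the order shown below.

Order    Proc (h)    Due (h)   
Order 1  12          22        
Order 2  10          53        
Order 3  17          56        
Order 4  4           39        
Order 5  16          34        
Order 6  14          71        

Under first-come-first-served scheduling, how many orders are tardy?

3

FIFO (arrival order): Order 1 Order 2 Order 3 Order 4 Order 5 Order 6.
Order 1: 0→12, due 22, tardiness 0
Order 2: 12→22, due 53, tardiness 0
Order 3: 22→39, due 56, tardiness 0
Order 4: 39→43, due 39, tardiness 4
Order 5: 43→59, due 34, tardiness 25
Order 6: 59→73, due 71, tardiness 2
Late orders: 3.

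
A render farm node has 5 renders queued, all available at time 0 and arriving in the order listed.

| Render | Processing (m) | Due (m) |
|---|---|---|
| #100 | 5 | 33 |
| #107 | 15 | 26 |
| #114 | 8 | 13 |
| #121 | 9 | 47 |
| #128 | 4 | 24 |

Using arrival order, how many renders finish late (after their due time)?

2

FIFO (arrival order): #100 #107 #114 #121 #128.
#100: 0→5, due 33, tardiness 0
#107: 5→20, due 26, tardiness 0
#114: 20→28, due 13, tardiness 15
#121: 28→37, due 47, tardiness 0
#128: 37→41, due 24, tardiness 17
Late renders: 2.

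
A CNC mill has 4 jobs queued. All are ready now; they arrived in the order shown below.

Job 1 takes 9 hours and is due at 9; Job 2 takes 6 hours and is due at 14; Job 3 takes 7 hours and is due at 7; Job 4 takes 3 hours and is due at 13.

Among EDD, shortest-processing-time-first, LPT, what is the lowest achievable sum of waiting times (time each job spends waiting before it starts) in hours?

EDD (increasing due date): Job 3 Job 1 Job 4 Job 2.
Job 3: waits 0, runs 0→7
Job 1: waits 7, runs 7→16
Job 4: waits 16, runs 16→19
Job 2: waits 19, runs 19→25
Sum = 0+7+16+19 = 42.
SPT (increasing processing time): Job 4 Job 2 Job 3 Job 1.
Job 4: waits 0, runs 0→3
Job 2: waits 3, runs 3→9
Job 3: waits 9, runs 9→16
Job 1: waits 16, runs 16→25
Sum = 0+3+9+16 = 28.
LPT (decreasing processing time): Job 1 Job 3 Job 2 Job 4.
Job 1: waits 0, runs 0→9
Job 3: waits 9, runs 9→16
Job 2: waits 16, runs 16→22
Job 4: waits 22, runs 22→25
Sum = 0+9+16+22 = 47.
EDD 42, SPT 28, LPT 47 → minimum 28.

28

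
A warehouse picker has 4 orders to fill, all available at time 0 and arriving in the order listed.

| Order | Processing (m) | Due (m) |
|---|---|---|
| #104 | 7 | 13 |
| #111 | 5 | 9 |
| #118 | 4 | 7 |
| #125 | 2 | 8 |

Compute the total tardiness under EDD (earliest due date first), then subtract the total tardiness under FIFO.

-15

EDD (increasing due date): #118 #125 #111 #104.
#118: 0→4, due 7, tardiness 0
#125: 4→6, due 8, tardiness 0
#111: 6→11, due 9, tardiness 2
#104: 11→18, due 13, tardiness 5
Sum = 0+0+2+5 = 7.
FIFO (arrival order): #104 #111 #118 #125.
#104: 0→7, due 13, tardiness 0
#111: 7→12, due 9, tardiness 3
#118: 12→16, due 7, tardiness 9
#125: 16→18, due 8, tardiness 10
Sum = 0+3+9+10 = 22.
Difference = 7 − 22 = -15.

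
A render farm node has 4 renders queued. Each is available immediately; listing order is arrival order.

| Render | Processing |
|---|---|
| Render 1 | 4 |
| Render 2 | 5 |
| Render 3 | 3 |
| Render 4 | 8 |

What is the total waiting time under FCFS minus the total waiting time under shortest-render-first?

3

FIFO (arrival order): Render 1 Render 2 Render 3 Render 4.
Render 1: waits 0, runs 0→4
Render 2: waits 4, runs 4→9
Render 3: waits 9, runs 9→12
Render 4: waits 12, runs 12→20
Sum = 0+4+9+12 = 25.
SPT (increasing processing time): Render 3 Render 1 Render 2 Render 4.
Render 3: waits 0, runs 0→3
Render 1: waits 3, runs 3→7
Render 2: waits 7, runs 7→12
Render 4: waits 12, runs 12→20
Sum = 0+3+7+12 = 22.
Difference = 25 − 22 = 3.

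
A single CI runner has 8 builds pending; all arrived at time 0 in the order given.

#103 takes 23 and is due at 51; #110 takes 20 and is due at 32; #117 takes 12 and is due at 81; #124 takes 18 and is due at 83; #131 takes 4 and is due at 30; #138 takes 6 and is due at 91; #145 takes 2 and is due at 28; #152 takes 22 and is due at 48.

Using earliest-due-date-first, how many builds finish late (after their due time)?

EDD (increasing due date): #145 #131 #110 #152 #103 #117 #124 #138.
#145: 0→2, due 28, tardiness 0
#131: 2→6, due 30, tardiness 0
#110: 6→26, due 32, tardiness 0
#152: 26→48, due 48, tardiness 0
#103: 48→71, due 51, tardiness 20
#117: 71→83, due 81, tardiness 2
#124: 83→101, due 83, tardiness 18
#138: 101→107, due 91, tardiness 16
Late builds: 4.

4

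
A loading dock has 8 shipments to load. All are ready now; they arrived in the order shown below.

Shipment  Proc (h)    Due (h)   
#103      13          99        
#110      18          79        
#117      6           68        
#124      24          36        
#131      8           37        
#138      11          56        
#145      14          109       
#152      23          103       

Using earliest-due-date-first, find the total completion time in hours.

515

EDD (increasing due date): #124 #131 #138 #117 #110 #103 #152 #145.
#124: 0→24
#131: 24→32
#138: 32→43
#117: 43→49
#110: 49→67
#103: 67→80
#152: 80→103
#145: 103→117
Sum = 24+32+43+49+67+80+103+117 = 515.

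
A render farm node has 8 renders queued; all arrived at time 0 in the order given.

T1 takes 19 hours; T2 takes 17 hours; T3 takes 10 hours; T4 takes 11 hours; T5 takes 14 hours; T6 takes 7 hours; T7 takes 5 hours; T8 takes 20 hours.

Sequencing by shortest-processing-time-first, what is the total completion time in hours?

SPT (increasing processing time): T7 T6 T3 T4 T5 T2 T1 T8.
T7: 0→5
T6: 5→12
T3: 12→22
T4: 22→33
T5: 33→47
T2: 47→64
T1: 64→83
T8: 83→103
Sum = 5+12+22+33+47+64+83+103 = 369.

369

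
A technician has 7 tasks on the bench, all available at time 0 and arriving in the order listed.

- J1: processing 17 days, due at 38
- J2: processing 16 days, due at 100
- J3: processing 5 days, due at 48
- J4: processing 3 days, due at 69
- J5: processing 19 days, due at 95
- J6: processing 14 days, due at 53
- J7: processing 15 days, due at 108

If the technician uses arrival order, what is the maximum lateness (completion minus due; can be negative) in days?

FIFO (arrival order): J1 J2 J3 J4 J5 J6 J7.
J1: 0→17, due 38, lateness -21
J2: 17→33, due 100, lateness -67
J3: 33→38, due 48, lateness -10
J4: 38→41, due 69, lateness -28
J5: 41→60, due 95, lateness -35
J6: 60→74, due 53, lateness 21
J7: 74→89, due 108, lateness -19
Maximum = 21.

21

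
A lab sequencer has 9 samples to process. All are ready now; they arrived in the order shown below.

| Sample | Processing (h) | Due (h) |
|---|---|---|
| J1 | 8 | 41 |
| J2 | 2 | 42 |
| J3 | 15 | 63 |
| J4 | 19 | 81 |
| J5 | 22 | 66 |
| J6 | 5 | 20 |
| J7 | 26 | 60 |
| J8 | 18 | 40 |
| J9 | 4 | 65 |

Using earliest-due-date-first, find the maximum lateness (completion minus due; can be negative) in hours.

38

EDD (increasing due date): J6 J8 J1 J2 J7 J3 J9 J5 J4.
J6: 0→5, due 20, lateness -15
J8: 5→23, due 40, lateness -17
J1: 23→31, due 41, lateness -10
J2: 31→33, due 42, lateness -9
J7: 33→59, due 60, lateness -1
J3: 59→74, due 63, lateness 11
J9: 74→78, due 65, lateness 13
J5: 78→100, due 66, lateness 34
J4: 100→119, due 81, lateness 38
Maximum = 38.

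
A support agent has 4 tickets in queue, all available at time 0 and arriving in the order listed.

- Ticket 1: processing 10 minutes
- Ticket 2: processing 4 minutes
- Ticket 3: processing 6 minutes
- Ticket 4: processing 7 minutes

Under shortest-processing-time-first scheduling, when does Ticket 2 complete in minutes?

4

SPT (increasing processing time): Ticket 2 Ticket 3 Ticket 4 Ticket 1.
Ticket 2: 0→4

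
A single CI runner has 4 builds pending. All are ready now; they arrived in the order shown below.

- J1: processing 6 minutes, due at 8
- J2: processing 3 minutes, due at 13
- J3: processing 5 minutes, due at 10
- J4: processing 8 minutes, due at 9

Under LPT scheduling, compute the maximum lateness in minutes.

9

LPT (decreasing processing time): J4 J1 J3 J2.
J4: 0→8, due 9, lateness -1
J1: 8→14, due 8, lateness 6
J3: 14→19, due 10, lateness 9
J2: 19→22, due 13, lateness 9
Maximum = 9.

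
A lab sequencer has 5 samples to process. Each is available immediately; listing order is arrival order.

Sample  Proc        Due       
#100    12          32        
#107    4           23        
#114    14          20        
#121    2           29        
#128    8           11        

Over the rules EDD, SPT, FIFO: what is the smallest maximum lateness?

EDD (increasing due date): #128 #114 #107 #121 #100.
#128: 0→8, due 11, lateness -3
#114: 8→22, due 20, lateness 2
#107: 22→26, due 23, lateness 3
#121: 26→28, due 29, lateness -1
#100: 28→40, due 32, lateness 8
Maximum = 8.
SPT (increasing processing time): #121 #107 #128 #100 #114.
#121: 0→2, due 29, lateness -27
#107: 2→6, due 23, lateness -17
#128: 6→14, due 11, lateness 3
#100: 14→26, due 32, lateness -6
#114: 26→40, due 20, lateness 20
Maximum = 20.
FIFO (arrival order): #100 #107 #114 #121 #128.
#100: 0→12, due 32, lateness -20
#107: 12→16, due 23, lateness -7
#114: 16→30, due 20, lateness 10
#121: 30→32, due 29, lateness 3
#128: 32→40, due 11, lateness 29
Maximum = 29.
EDD 8, SPT 20, FIFO 29 → minimum 8.

8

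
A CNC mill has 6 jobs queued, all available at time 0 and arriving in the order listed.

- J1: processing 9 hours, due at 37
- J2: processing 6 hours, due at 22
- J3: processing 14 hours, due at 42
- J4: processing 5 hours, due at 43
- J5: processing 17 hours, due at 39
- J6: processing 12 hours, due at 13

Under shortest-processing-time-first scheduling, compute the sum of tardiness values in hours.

47

SPT (increasing processing time): J4 J2 J1 J6 J3 J5.
J4: 0→5, due 43, tardiness 0
J2: 5→11, due 22, tardiness 0
J1: 11→20, due 37, tardiness 0
J6: 20→32, due 13, tardiness 19
J3: 32→46, due 42, tardiness 4
J5: 46→63, due 39, tardiness 24
Sum = 0+0+0+19+4+24 = 47.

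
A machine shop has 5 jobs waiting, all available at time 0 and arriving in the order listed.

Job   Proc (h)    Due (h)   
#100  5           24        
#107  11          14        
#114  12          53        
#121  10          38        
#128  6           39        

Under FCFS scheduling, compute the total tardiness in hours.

7

FIFO (arrival order): #100 #107 #114 #121 #128.
#100: 0→5, due 24, tardiness 0
#107: 5→16, due 14, tardiness 2
#114: 16→28, due 53, tardiness 0
#121: 28→38, due 38, tardiness 0
#128: 38→44, due 39, tardiness 5
Sum = 0+2+0+0+5 = 7.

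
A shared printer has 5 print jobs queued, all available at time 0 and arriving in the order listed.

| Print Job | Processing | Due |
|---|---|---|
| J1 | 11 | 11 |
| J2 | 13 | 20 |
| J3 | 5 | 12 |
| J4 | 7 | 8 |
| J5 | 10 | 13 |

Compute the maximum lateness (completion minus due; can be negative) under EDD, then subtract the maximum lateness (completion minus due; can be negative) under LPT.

-8

EDD (increasing due date): J4 J1 J3 J5 J2.
J4: 0→7, due 8, lateness -1
J1: 7→18, due 11, lateness 7
J3: 18→23, due 12, lateness 11
J5: 23→33, due 13, lateness 20
J2: 33→46, due 20, lateness 26
Maximum = 26.
LPT (decreasing processing time): J2 J1 J5 J4 J3.
J2: 0→13, due 20, lateness -7
J1: 13→24, due 11, lateness 13
J5: 24→34, due 13, lateness 21
J4: 34→41, due 8, lateness 33
J3: 41→46, due 12, lateness 34
Maximum = 34.
Difference = 26 − 34 = -8.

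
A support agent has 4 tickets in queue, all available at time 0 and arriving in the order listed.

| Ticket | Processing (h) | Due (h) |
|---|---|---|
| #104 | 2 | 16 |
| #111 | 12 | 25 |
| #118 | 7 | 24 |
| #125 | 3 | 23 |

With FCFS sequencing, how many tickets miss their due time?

FIFO (arrival order): #104 #111 #118 #125.
#104: 0→2, due 16, tardiness 0
#111: 2→14, due 25, tardiness 0
#118: 14→21, due 24, tardiness 0
#125: 21→24, due 23, tardiness 1
Late tickets: 1.

1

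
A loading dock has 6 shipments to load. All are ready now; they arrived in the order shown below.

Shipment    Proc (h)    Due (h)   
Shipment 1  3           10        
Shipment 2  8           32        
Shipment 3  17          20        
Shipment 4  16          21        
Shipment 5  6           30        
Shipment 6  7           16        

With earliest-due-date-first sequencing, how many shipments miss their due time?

EDD (increasing due date): Shipment 1 Shipment 6 Shipment 3 Shipment 4 Shipment 5 Shipment 2.
Shipment 1: 0→3, due 10, tardiness 0
Shipment 6: 3→10, due 16, tardiness 0
Shipment 3: 10→27, due 20, tardiness 7
Shipment 4: 27→43, due 21, tardiness 22
Shipment 5: 43→49, due 30, tardiness 19
Shipment 2: 49→57, due 32, tardiness 25
Late shipments: 4.

4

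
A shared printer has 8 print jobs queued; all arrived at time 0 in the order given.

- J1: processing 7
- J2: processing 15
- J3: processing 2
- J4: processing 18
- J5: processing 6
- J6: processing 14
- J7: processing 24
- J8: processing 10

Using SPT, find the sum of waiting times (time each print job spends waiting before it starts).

SPT (increasing processing time): J3 J5 J1 J8 J6 J2 J4 J7.
J3: waits 0, runs 0→2
J5: waits 2, runs 2→8
J1: waits 8, runs 8→15
J8: waits 15, runs 15→25
J6: waits 25, runs 25→39
J2: waits 39, runs 39→54
J4: waits 54, runs 54→72
J7: waits 72, runs 72→96
Sum = 0+2+8+15+25+39+54+72 = 215.

215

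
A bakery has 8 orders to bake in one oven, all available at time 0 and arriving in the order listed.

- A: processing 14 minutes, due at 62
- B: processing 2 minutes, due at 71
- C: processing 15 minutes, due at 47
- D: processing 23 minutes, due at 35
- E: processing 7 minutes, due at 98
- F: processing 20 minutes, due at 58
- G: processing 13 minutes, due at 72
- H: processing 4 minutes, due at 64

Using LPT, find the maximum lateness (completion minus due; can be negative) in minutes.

LPT (decreasing processing time): D F C A G E H B.
D: 0→23, due 35, lateness -12
F: 23→43, due 58, lateness -15
C: 43→58, due 47, lateness 11
A: 58→72, due 62, lateness 10
G: 72→85, due 72, lateness 13
E: 85→92, due 98, lateness -6
H: 92→96, due 64, lateness 32
B: 96→98, due 71, lateness 27
Maximum = 32.

32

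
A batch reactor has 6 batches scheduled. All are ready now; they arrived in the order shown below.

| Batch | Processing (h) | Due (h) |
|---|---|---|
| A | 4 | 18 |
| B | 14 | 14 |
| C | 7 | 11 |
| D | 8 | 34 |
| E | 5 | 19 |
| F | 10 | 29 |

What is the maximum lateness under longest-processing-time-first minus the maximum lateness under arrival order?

LPT (decreasing processing time): B F D C E A.
B: 0→14, due 14, lateness 0
F: 14→24, due 29, lateness -5
D: 24→32, due 34, lateness -2
C: 32→39, due 11, lateness 28
E: 39→44, due 19, lateness 25
A: 44→48, due 18, lateness 30
Maximum = 30.
FIFO (arrival order): A B C D E F.
A: 0→4, due 18, lateness -14
B: 4→18, due 14, lateness 4
C: 18→25, due 11, lateness 14
D: 25→33, due 34, lateness -1
E: 33→38, due 19, lateness 19
F: 38→48, due 29, lateness 19
Maximum = 19.
Difference = 30 − 19 = 11.

11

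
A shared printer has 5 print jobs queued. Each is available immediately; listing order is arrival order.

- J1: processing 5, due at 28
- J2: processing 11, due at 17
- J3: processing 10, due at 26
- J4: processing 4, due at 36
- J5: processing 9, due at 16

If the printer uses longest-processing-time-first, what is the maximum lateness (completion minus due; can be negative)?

LPT (decreasing processing time): J2 J3 J5 J1 J4.
J2: 0→11, due 17, lateness -6
J3: 11→21, due 26, lateness -5
J5: 21→30, due 16, lateness 14
J1: 30→35, due 28, lateness 7
J4: 35→39, due 36, lateness 3
Maximum = 14.

14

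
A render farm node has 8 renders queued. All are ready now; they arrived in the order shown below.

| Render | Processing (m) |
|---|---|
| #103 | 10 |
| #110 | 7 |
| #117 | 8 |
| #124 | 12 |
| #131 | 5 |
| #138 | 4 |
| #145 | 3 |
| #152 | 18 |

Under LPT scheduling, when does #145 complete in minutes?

LPT (decreasing processing time): #152 #124 #103 #117 #110 #131 #138 #145.
#152: 0→18
#124: 18→30
#103: 30→40
#117: 40→48
#110: 48→55
#131: 55→60
#138: 60→64
#145: 64→67

67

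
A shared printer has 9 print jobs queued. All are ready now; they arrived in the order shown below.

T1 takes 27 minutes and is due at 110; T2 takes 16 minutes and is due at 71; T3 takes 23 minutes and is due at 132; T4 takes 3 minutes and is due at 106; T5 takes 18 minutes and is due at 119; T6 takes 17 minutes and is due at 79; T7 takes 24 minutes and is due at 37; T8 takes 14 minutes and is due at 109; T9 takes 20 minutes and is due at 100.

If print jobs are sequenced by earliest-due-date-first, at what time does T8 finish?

EDD (increasing due date): T7 T2 T6 T9 T4 T8 T1 T5 T3.
T7: 0→24
T2: 24→40
T6: 40→57
T9: 57→77
T4: 77→80
T8: 80→94

94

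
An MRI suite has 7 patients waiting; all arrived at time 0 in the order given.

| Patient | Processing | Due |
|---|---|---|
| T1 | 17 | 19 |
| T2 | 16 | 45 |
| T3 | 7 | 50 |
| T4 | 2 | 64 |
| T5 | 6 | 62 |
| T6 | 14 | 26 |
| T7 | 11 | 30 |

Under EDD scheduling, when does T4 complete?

EDD (increasing due date): T1 T6 T7 T2 T3 T5 T4.
T1: 0→17
T6: 17→31
T7: 31→42
T2: 42→58
T3: 58→65
T5: 65→71
T4: 71→73

73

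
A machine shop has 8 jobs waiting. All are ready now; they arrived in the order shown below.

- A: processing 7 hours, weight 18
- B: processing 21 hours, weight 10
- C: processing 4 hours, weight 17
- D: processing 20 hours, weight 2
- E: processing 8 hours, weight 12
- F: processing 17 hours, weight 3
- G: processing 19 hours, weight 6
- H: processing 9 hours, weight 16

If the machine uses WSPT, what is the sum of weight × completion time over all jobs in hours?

WSPT (decreasing weight/processing-time ratio): C A H E B G F D.
C: finishes 4, weight 17, w·C = 68
A: finishes 11, weight 18, w·C = 198
H: finishes 20, weight 16, w·C = 320
E: finishes 28, weight 12, w·C = 336
B: finishes 49, weight 10, w·C = 490
G: finishes 68, weight 6, w·C = 408
F: finishes 85, weight 3, w·C = 255
D: finishes 105, weight 2, w·C = 210
Sum = 68+198+320+336+490+408+255+210 = 2285.

2285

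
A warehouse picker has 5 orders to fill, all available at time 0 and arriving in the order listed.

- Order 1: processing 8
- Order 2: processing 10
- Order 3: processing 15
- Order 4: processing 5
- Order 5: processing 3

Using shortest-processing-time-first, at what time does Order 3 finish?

41

SPT (increasing processing time): Order 5 Order 4 Order 1 Order 2 Order 3.
Order 5: 0→3
Order 4: 3→8
Order 1: 8→16
Order 2: 16→26
Order 3: 26→41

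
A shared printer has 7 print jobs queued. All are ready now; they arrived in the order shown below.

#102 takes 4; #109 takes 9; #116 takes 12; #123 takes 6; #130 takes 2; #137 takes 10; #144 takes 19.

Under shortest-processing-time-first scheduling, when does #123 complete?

SPT (increasing processing time): #130 #102 #123 #109 #137 #116 #144.
#130: 0→2
#102: 2→6
#123: 6→12

12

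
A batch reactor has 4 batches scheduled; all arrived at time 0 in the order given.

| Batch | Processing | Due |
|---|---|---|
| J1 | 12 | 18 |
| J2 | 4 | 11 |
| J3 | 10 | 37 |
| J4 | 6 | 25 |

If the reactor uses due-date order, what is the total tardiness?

EDD (increasing due date): J2 J1 J4 J3.
J2: 0→4, due 11, tardiness 0
J1: 4→16, due 18, tardiness 0
J4: 16→22, due 25, tardiness 0
J3: 22→32, due 37, tardiness 0
Sum = 0+0+0+0 = 0.

0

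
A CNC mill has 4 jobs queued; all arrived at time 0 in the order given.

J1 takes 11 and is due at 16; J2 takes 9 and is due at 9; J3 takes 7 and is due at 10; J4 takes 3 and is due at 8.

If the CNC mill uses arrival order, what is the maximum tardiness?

FIFO (arrival order): J1 J2 J3 J4.
J1: 0→11, due 16, tardiness 0
J2: 11→20, due 9, tardiness 11
J3: 20→27, due 10, tardiness 17
J4: 27→30, due 8, tardiness 22
Maximum = 22.

22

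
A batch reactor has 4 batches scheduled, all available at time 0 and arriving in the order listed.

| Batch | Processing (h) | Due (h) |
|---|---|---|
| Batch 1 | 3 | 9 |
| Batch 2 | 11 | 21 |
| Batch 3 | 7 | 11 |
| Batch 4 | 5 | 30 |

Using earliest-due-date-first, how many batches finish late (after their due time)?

0

EDD (increasing due date): Batch 1 Batch 3 Batch 2 Batch 4.
Batch 1: 0→3, due 9, tardiness 0
Batch 3: 3→10, due 11, tardiness 0
Batch 2: 10→21, due 21, tardiness 0
Batch 4: 21→26, due 30, tardiness 0
Late batches: 0.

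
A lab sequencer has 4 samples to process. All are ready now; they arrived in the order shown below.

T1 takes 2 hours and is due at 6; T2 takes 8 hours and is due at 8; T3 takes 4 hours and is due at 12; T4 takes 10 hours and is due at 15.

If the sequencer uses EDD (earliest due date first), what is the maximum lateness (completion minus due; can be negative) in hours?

EDD (increasing due date): T1 T2 T3 T4.
T1: 0→2, due 6, lateness -4
T2: 2→10, due 8, lateness 2
T3: 10→14, due 12, lateness 2
T4: 14→24, due 15, lateness 9
Maximum = 9.

9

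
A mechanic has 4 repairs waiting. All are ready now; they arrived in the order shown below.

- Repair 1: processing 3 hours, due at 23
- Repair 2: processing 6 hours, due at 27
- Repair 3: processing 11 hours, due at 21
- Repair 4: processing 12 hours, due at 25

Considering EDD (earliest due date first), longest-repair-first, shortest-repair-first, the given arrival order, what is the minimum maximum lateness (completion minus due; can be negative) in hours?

EDD (increasing due date): Repair 3 Repair 1 Repair 4 Repair 2.
Repair 3: 0→11, due 21, lateness -10
Repair 1: 11→14, due 23, lateness -9
Repair 4: 14→26, due 25, lateness 1
Repair 2: 26→32, due 27, lateness 5
Maximum = 5.
LPT (decreasing processing time): Repair 4 Repair 3 Repair 2 Repair 1.
Repair 4: 0→12, due 25, lateness -13
Repair 3: 12→23, due 21, lateness 2
Repair 2: 23→29, due 27, lateness 2
Repair 1: 29→32, due 23, lateness 9
Maximum = 9.
SPT (increasing processing time): Repair 1 Repair 2 Repair 3 Repair 4.
Repair 1: 0→3, due 23, lateness -20
Repair 2: 3→9, due 27, lateness -18
Repair 3: 9→20, due 21, lateness -1
Repair 4: 20→32, due 25, lateness 7
Maximum = 7.
FIFO (arrival order): Repair 1 Repair 2 Repair 3 Repair 4.
Repair 1: 0→3, due 23, lateness -20
Repair 2: 3→9, due 27, lateness -18
Repair 3: 9→20, due 21, lateness -1
Repair 4: 20→32, due 25, lateness 7
Maximum = 7.
EDD 5, LPT 9, SPT 7, FIFO 7 → minimum 5.

5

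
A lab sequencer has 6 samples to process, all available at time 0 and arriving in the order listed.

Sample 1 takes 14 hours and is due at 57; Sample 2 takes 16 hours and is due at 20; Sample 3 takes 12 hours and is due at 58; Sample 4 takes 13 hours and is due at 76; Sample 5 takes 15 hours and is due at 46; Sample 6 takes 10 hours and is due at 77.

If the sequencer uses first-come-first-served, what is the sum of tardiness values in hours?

FIFO (arrival order): Sample 1 Sample 2 Sample 3 Sample 4 Sample 5 Sample 6.
Sample 1: 0→14, due 57, tardiness 0
Sample 2: 14→30, due 20, tardiness 10
Sample 3: 30→42, due 58, tardiness 0
Sample 4: 42→55, due 76, tardiness 0
Sample 5: 55→70, due 46, tardiness 24
Sample 6: 70→80, due 77, tardiness 3
Sum = 0+10+0+0+24+3 = 37.

37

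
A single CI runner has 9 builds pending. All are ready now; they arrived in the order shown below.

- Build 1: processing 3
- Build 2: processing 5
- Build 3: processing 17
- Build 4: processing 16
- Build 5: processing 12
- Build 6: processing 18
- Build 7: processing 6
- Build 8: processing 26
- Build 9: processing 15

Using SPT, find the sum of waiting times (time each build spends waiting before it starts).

315

SPT (increasing processing time): Build 1 Build 2 Build 7 Build 5 Build 9 Build 4 Build 3 Build 6 Build 8.
Build 1: waits 0, runs 0→3
Build 2: waits 3, runs 3→8
Build 7: waits 8, runs 8→14
Build 5: waits 14, runs 14→26
Build 9: waits 26, runs 26→41
Build 4: waits 41, runs 41→57
Build 3: waits 57, runs 57→74
Build 6: waits 74, runs 74→92
Build 8: waits 92, runs 92→118
Sum = 0+3+8+14+26+41+57+74+92 = 315.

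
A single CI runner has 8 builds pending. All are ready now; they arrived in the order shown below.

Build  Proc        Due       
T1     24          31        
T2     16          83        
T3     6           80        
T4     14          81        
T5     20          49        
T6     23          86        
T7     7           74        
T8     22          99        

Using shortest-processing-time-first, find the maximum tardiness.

SPT (increasing processing time): T3 T7 T4 T2 T5 T8 T6 T1.
T3: 0→6, due 80, tardiness 0
T7: 6→13, due 74, tardiness 0
T4: 13→27, due 81, tardiness 0
T2: 27→43, due 83, tardiness 0
T5: 43→63, due 49, tardiness 14
T8: 63→85, due 99, tardiness 0
T6: 85→108, due 86, tardiness 22
T1: 108→132, due 31, tardiness 101
Maximum = 101.

101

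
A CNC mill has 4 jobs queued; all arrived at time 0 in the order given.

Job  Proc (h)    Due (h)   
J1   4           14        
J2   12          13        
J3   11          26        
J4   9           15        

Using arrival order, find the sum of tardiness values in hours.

25

FIFO (arrival order): J1 J2 J3 J4.
J1: 0→4, due 14, tardiness 0
J2: 4→16, due 13, tardiness 3
J3: 16→27, due 26, tardiness 1
J4: 27→36, due 15, tardiness 21
Sum = 0+3+1+21 = 25.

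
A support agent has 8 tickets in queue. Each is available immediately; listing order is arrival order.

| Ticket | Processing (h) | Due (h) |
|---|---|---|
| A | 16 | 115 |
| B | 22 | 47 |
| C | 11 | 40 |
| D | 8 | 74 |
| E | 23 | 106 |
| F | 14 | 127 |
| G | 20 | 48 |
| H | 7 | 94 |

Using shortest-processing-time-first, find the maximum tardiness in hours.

51

SPT (increasing processing time): H D C F A G B E.
H: 0→7, due 94, tardiness 0
D: 7→15, due 74, tardiness 0
C: 15→26, due 40, tardiness 0
F: 26→40, due 127, tardiness 0
A: 40→56, due 115, tardiness 0
G: 56→76, due 48, tardiness 28
B: 76→98, due 47, tardiness 51
E: 98→121, due 106, tardiness 15
Maximum = 51.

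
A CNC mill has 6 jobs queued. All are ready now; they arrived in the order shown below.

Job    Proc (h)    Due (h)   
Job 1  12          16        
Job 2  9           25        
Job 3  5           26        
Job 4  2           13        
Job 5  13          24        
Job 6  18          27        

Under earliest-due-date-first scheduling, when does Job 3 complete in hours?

41

EDD (increasing due date): Job 4 Job 1 Job 5 Job 2 Job 3 Job 6.
Job 4: 0→2
Job 1: 2→14
Job 5: 14→27
Job 2: 27→36
Job 3: 36→41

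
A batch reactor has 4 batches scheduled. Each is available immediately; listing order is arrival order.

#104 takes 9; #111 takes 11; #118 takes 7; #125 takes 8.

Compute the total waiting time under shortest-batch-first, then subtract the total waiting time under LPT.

SPT (increasing processing time): #118 #125 #104 #111.
#118: waits 0, runs 0→7
#125: waits 7, runs 7→15
#104: waits 15, runs 15→24
#111: waits 24, runs 24→35
Sum = 0+7+15+24 = 46.
LPT (decreasing processing time): #111 #104 #125 #118.
#111: waits 0, runs 0→11
#104: waits 11, runs 11→20
#125: waits 20, runs 20→28
#118: waits 28, runs 28→35
Sum = 0+11+20+28 = 59.
Difference = 46 − 59 = -13.

-13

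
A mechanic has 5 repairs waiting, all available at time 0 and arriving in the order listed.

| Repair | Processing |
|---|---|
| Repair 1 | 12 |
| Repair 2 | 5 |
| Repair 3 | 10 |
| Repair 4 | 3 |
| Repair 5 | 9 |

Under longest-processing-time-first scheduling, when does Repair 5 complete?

LPT (decreasing processing time): Repair 1 Repair 3 Repair 5 Repair 2 Repair 4.
Repair 1: 0→12
Repair 3: 12→22
Repair 5: 22→31

31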